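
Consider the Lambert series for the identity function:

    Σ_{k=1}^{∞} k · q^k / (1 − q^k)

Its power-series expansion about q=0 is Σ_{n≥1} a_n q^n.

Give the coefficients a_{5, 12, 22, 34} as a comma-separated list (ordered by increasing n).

6, 28, 36, 54

q^5  k|5↦f(k): 5:5 1:1  a_5=6
n=12: 1·12 2·6 3·4 4·3 6·2 12·1  f→[1+2+3+4+6+12]=28
d|22:{22,11,2,1}  Σf=22+11+2+1=36
[q^34] f(1)=1,f(2)=2,f(17)=17,f(34)=34 ⇒ 54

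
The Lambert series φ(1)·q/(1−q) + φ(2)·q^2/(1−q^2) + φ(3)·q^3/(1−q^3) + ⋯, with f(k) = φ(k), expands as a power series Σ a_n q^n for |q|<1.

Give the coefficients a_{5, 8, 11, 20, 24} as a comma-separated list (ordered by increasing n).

q^5  k|5↦φ(k): 1:1 5:4  a_5=5
n=8: 8·1 4·2 2·4 1·8  φ→[4+2+1+1]=8
n=11: 11·1 1·11  φ→[10+1]=11
n=20: 1·20 2·10 4·5 5·4 10·2 20·1  φ→[1+1+2+4+4+8]=20
d|24:{24,12,8,6,4,3,2,1}  Σφ=8+4+4+2+2+2+1+1=24

5, 8, 11, 20, 24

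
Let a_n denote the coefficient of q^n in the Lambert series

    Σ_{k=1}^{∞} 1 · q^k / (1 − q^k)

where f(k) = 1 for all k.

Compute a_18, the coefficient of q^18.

a_18 = 6

[q^18] f(1)=1,f(2)=1,f(3)=1,f(6)=1,f(9)=1,f(18)=1 ⇒ 6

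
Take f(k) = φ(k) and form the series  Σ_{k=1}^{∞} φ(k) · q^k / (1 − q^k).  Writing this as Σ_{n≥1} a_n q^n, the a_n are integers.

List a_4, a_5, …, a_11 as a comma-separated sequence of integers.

n=4: 1·4 2·2 4·1  φ→[1+1+2]=4
q^5  k|5↦φ(k): 5:4 1:1  a_5=5
[q^6] φ(1)=1,φ(2)=1,φ(3)=2,φ(6)=2 ⇒ 6
[q^7] φ(7)=6,φ(1)=1 ⇒ 7
q^8  k|8↦φ(k): 1:1 2:1 4:2 8:4  a_8=8
d|9:{1,3,9}  Σφ=1+2+6=9
q^10  k|10↦φ(k): 1:1 2:1 5:4 10:4  a_10=10
n=11: 11·1 1·11  φ→[10+1]=11

4, 5, 6, 7, 8, 9, 10, 11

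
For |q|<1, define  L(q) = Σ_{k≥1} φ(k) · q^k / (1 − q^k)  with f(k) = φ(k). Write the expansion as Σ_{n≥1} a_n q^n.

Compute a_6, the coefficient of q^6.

n=6: 6·1 3·2 2·3 1·6  φ→[2+2+1+1]=6

a_6 = 6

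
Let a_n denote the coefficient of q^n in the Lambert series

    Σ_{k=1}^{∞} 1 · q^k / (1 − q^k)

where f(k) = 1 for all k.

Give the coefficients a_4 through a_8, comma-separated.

[q^4] f(4)=1,f(2)=1,f(1)=1 ⇒ 3
n=5: 1·5 5·1  f→[1+1]=2
d|6:{6,3,2,1}  Σf=1+1+1+1=4
[q^7] f(7)=1,f(1)=1 ⇒ 2
n=8: 1·8 2·4 4·2 8·1  f→[1+1+1+1]=4

3, 2, 4, 2, 4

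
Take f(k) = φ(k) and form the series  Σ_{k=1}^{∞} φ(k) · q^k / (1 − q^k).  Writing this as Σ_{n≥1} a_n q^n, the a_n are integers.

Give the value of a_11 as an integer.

d|11:{1,11}  Σφ=1+10=11

a_11 = 11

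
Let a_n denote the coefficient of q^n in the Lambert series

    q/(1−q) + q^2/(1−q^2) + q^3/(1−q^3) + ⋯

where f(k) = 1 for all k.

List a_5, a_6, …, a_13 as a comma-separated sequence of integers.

[q^5] f(5)=1,f(1)=1 ⇒ 2
d|6:{6,3,2,1}  Σf=1+1+1+1=4
n=7: 7·1 1·7  f→[1+1]=2
[q^8] f(8)=1,f(4)=1,f(2)=1,f(1)=1 ⇒ 4
d|9:{1,3,9}  Σf=1+1+1=3
d|10:{10,5,2,1}  Σf=1+1+1+1=4
n=11: 11·1 1·11  f→[1+1]=2
d|12:{1,2,3,4,6,12}  Σf=1+1+1+1+1+1=6
d|13:{13,1}  Σf=1+1=2

2, 4, 2, 4, 3, 4, 2, 6, 2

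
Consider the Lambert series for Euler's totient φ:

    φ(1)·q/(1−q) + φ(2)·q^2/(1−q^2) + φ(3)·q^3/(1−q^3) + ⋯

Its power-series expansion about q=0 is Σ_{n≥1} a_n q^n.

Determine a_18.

q^18  k|18↦φ(k): 18:6 9:6 6:2 3:2 2:1 1:1  a_18=18

a_18 = 18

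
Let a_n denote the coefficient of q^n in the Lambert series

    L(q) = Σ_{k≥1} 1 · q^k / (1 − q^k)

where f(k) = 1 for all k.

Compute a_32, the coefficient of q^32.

d|32:{32,16,8,4,2,1}  Σf=1+1+1+1+1+1=6

a_32 = 6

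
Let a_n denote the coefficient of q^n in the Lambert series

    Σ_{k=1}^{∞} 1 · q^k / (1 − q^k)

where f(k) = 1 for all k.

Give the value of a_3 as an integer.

n=3: 3·1 1·3  f→[1+1]=2

a_3 = 2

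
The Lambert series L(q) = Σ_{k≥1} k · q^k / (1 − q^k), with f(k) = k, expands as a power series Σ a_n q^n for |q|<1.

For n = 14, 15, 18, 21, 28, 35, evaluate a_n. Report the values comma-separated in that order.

24, 24, 39, 32, 56, 48

d|14:{14,7,2,1}  Σf=14+7+2+1=24
[q^15] f(15)=15,f(5)=5,f(3)=3,f(1)=1 ⇒ 24
[q^18] f(1)=1,f(2)=2,f(3)=3,f(6)=6,f(9)=9,f(18)=18 ⇒ 39
[q^21] f(1)=1,f(3)=3,f(7)=7,f(21)=21 ⇒ 32
n=28: 28·1 14·2 7·4 4·7 2·14 1·28  f→[28+14+7+4+2+1]=56
n=35: 1·35 5·7 7·5 35·1  f→[1+5+7+35]=48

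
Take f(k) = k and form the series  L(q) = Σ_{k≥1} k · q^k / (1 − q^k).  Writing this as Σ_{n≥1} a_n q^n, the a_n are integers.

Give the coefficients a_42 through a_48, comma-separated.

96, 44, 84, 78, 72, 48, 124

d|42:{42,21,14,7,6,3,2,1}  Σf=42+21+14+7+6+3+2+1=96
q^43  k|43↦f(k): 43:43 1:1  a_43=44
q^44  k|44↦f(k): 1:1 2:2 4:4 11:11 22:22 44:44  a_44=84
n=45: 45·1 15·3 9·5 5·9 3·15 1·45  f→[45+15+9+5+3+1]=78
q^46  k|46↦f(k): 1:1 2:2 23:23 46:46  a_46=72
d|47:{1,47}  Σf=1+47=48
q^48  k|48↦f(k): 1:1 2:2 3:3 4:4 6:6 8:8 12:12 16:16 24:24 48:48  a_48=124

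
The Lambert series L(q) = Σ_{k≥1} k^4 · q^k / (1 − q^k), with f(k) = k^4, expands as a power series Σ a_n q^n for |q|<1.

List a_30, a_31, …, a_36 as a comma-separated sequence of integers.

d|30:{1,2,3,5,6,10,15,30}  Σf=1+16+81+625+1296+10000+50625+810000=872644
q^31  k|31↦f(k): 31:923521 1:1  a_31=923522
d|32:{32,16,8,4,2,1}  Σf=1048576+65536+4096+256+16+1=1118481
q^33  k|33↦f(k): 1:1 3:81 11:14641 33:1185921  a_33=1200644
q^34  k|34↦f(k): 1:1 2:16 17:83521 34:1336336  a_34=1419874
d|35:{35,7,5,1}  Σf=1500625+2401+625+1=1503652
q^36  k|36↦f(k): 1:1 2:16 3:81 4:256 6:1296 9:6561 12:20736 18:104976 36:1679616  a_36=1813539

872644, 923522, 1118481, 1200644, 1419874, 1503652, 1813539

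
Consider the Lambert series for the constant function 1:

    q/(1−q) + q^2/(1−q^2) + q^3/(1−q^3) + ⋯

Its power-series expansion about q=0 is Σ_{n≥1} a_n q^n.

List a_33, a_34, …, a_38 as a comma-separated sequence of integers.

4, 4, 4, 9, 2, 4

q^33  k|33↦f(k): 33:1 11:1 3:1 1:1  a_33=4
n=34: 1·34 2·17 17·2 34·1  f→[1+1+1+1]=4
n=35: 1·35 5·7 7·5 35·1  f→[1+1+1+1]=4
[q^36] f(1)=1,f(2)=1,f(3)=1,f(4)=1,f(6)=1,f(9)=1,f(12)=1,f(18)=1,f(36)=1 ⇒ 9
n=37: 1·37 37·1  f→[1+1]=2
n=38: 1·38 2·19 19·2 38·1  f→[1+1+1+1]=4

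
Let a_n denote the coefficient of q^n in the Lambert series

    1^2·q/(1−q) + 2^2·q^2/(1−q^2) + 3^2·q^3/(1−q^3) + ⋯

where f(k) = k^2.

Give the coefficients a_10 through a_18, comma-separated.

130, 122, 210, 170, 250, 260, 341, 290, 455

q^10  k|10↦f(k): 1:1 2:4 5:25 10:100  a_10=130
n=11: 1·11 11·1  f→[1+121]=122
n=12: 1·12 2·6 3·4 4·3 6·2 12·1  f→[1+4+9+16+36+144]=210
n=13: 1·13 13·1  f→[1+169]=170
d|14:{14,7,2,1}  Σf=196+49+4+1=250
n=15: 1·15 3·5 5·3 15·1  f→[1+9+25+225]=260
n=16: 16·1 8·2 4·4 2·8 1·16  f→[256+64+16+4+1]=341
q^17  k|17↦f(k): 1:1 17:289  a_17=290
q^18  k|18↦f(k): 1:1 2:4 3:9 6:36 9:81 18:324  a_18=455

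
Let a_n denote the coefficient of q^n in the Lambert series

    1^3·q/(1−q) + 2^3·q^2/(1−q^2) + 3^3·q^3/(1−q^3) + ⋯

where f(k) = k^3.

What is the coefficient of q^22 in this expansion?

a_22 = 11988

n=22: 1·22 2·11 11·2 22·1  f→[1+8+1331+10648]=11988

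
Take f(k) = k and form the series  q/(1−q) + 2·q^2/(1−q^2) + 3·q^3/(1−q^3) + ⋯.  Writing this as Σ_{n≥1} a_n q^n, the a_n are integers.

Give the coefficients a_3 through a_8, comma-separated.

[q^3] f(3)=3,f(1)=1 ⇒ 4
[q^4] f(1)=1,f(2)=2,f(4)=4 ⇒ 7
[q^5] f(5)=5,f(1)=1 ⇒ 6
[q^6] f(6)=6,f(3)=3,f(2)=2,f(1)=1 ⇒ 12
n=7: 7·1 1·7  f→[7+1]=8
n=8: 8·1 4·2 2·4 1·8  f→[8+4+2+1]=15

4, 7, 6, 12, 8, 15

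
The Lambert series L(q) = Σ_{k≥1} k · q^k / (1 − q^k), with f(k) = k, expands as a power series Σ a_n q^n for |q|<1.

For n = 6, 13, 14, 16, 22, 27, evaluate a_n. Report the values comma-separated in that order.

d|6:{1,2,3,6}  Σf=1+2+3+6=12
n=13: 13·1 1·13  f→[13+1]=14
d|14:{14,7,2,1}  Σf=14+7+2+1=24
[q^16] f(1)=1,f(2)=2,f(4)=4,f(8)=8,f(16)=16 ⇒ 31
[q^22] f(1)=1,f(2)=2,f(11)=11,f(22)=22 ⇒ 36
q^27  k|27↦f(k): 1:1 3:3 9:9 27:27  a_27=40

12, 14, 24, 31, 36, 40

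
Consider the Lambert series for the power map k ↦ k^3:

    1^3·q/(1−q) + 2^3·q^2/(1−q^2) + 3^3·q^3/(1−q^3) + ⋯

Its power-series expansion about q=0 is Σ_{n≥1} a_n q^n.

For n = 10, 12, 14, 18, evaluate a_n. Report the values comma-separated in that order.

n=10: 1·10 2·5 5·2 10·1  f→[1+8+125+1000]=1134
n=12: 1·12 2·6 3·4 4·3 6·2 12·1  f→[1+8+27+64+216+1728]=2044
[q^14] f(14)=2744,f(7)=343,f(2)=8,f(1)=1 ⇒ 3096
n=18: 1·18 2·9 3·6 6·3 9·2 18·1  f→[1+8+27+216+729+5832]=6813

1134, 2044, 3096, 6813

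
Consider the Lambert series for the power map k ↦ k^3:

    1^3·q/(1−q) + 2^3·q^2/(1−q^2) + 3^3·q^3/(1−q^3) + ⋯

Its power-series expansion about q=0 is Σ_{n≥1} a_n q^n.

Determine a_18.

q^18  k|18↦f(k): 18:5832 9:729 6:216 3:27 2:8 1:1  a_18=6813

a_18 = 6813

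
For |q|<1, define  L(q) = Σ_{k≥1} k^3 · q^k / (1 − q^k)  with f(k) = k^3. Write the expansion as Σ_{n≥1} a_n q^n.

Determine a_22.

a_22 = 11988

d|22:{1,2,11,22}  Σf=1+8+1331+10648=11988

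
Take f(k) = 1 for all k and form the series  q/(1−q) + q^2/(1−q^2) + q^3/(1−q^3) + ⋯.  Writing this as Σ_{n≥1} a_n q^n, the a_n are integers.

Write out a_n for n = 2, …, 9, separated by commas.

q^2  k|2↦f(k): 2:1 1:1  a_2=2
q^3  k|3↦f(k): 1:1 3:1  a_3=2
q^4  k|4↦f(k): 1:1 2:1 4:1  a_4=3
q^5  k|5↦f(k): 1:1 5:1  a_5=2
d|6:{6,3,2,1}  Σf=1+1+1+1=4
q^7  k|7↦f(k): 7:1 1:1  a_7=2
d|8:{8,4,2,1}  Σf=1+1+1+1=4
[q^9] f(1)=1,f(3)=1,f(9)=1 ⇒ 3

2, 2, 3, 2, 4, 2, 4, 3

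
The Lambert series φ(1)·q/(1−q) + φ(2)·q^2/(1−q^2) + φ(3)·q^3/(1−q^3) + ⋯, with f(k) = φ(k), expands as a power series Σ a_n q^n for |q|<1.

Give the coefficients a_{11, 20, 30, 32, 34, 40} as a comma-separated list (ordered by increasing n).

q^11  k|11↦φ(k): 11:10 1:1  a_11=11
q^20  k|20↦φ(k): 20:8 10:4 5:4 4:2 2:1 1:1  a_20=20
d|30:{30,15,10,6,5,3,2,1}  Σφ=8+8+4+2+4+2+1+1=30
n=32: 32·1 16·2 8·4 4·8 2·16 1·32  φ→[16+8+4+2+1+1]=32
d|34:{1,2,17,34}  Σφ=1+1+16+16=34
q^40  k|40↦φ(k): 40:16 20:8 10:4 8:4 5:4 4:2 2:1 1:1  a_40=40

11, 20, 30, 32, 34, 40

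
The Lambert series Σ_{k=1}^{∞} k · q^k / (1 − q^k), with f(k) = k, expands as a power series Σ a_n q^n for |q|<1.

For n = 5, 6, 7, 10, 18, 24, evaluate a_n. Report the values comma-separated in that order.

6, 12, 8, 18, 39, 60

n=5: 1·5 5·1  f→[1+5]=6
d|6:{1,2,3,6}  Σf=1+2+3+6=12
n=7: 1·7 7·1  f→[1+7]=8
d|10:{1,2,5,10}  Σf=1+2+5+10=18
d|18:{1,2,3,6,9,18}  Σf=1+2+3+6+9+18=39
[q^24] f(1)=1,f(2)=2,f(3)=3,f(4)=4,f(6)=6,f(8)=8,f(12)=12,f(24)=24 ⇒ 60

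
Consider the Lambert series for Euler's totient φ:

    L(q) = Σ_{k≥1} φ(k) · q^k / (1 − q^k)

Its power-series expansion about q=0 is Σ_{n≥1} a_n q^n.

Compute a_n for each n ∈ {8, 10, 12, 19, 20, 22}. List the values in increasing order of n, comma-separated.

q^8  k|8↦φ(k): 8:4 4:2 2:1 1:1  a_8=8
d|10:{10,5,2,1}  Σφ=4+4+1+1=10
d|12:{12,6,4,3,2,1}  Σφ=4+2+2+2+1+1=12
n=19: 1·19 19·1  φ→[1+18]=19
[q^20] φ(20)=8,φ(10)=4,φ(5)=4,φ(4)=2,φ(2)=1,φ(1)=1 ⇒ 20
d|22:{22,11,2,1}  Σφ=10+10+1+1=22

8, 10, 12, 19, 20, 22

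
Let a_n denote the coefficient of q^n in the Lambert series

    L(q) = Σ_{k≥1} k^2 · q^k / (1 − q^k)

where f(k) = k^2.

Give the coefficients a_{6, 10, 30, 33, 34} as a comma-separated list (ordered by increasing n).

50, 130, 1300, 1220, 1450

d|6:{1,2,3,6}  Σf=1+4+9+36=50
d|10:{1,2,5,10}  Σf=1+4+25+100=130
n=30: 30·1 15·2 10·3 6·5 5·6 3·10 2·15 1·30  f→[900+225+100+36+25+9+4+1]=1300
[q^33] f(1)=1,f(3)=9,f(11)=121,f(33)=1089 ⇒ 1220
d|34:{1,2,17,34}  Σf=1+4+289+1156=1450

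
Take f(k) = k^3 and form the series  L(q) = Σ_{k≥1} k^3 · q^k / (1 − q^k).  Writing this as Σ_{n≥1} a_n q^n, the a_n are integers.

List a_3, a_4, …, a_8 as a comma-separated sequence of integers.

28, 73, 126, 252, 344, 585

q^3  k|3↦f(k): 1:1 3:27  a_3=28
n=4: 4·1 2·2 1·4  f→[64+8+1]=73
d|5:{1,5}  Σf=1+125=126
d|6:{1,2,3,6}  Σf=1+8+27+216=252
q^7  k|7↦f(k): 1:1 7:343  a_7=344
[q^8] f(8)=512,f(4)=64,f(2)=8,f(1)=1 ⇒ 585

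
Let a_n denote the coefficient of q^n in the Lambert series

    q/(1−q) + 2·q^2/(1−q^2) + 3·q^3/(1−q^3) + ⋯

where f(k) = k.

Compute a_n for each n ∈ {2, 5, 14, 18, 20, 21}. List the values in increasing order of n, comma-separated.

3, 6, 24, 39, 42, 32

[q^2] f(1)=1,f(2)=2 ⇒ 3
q^5  k|5↦f(k): 1:1 5:5  a_5=6
q^14  k|14↦f(k): 1:1 2:2 7:7 14:14  a_14=24
d|18:{1,2,3,6,9,18}  Σf=1+2+3+6+9+18=39
q^20  k|20↦f(k): 1:1 2:2 4:4 5:5 10:10 20:20  a_20=42
n=21: 1·21 3·7 7·3 21·1  f→[1+3+7+21]=32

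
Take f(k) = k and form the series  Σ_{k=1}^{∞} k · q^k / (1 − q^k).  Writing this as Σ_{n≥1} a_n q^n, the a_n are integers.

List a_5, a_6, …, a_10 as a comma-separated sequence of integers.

[q^5] f(1)=1,f(5)=5 ⇒ 6
n=6: 1·6 2·3 3·2 6·1  f→[1+2+3+6]=12
q^7  k|7↦f(k): 7:7 1:1  a_7=8
[q^8] f(1)=1,f(2)=2,f(4)=4,f(8)=8 ⇒ 15
[q^9] f(1)=1,f(3)=3,f(9)=9 ⇒ 13
[q^10] f(1)=1,f(2)=2,f(5)=5,f(10)=10 ⇒ 18

6, 12, 8, 15, 13, 18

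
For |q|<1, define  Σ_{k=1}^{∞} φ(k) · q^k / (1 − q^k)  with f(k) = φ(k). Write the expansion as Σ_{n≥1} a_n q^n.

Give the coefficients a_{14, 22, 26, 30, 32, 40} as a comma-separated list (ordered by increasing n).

[q^14] φ(1)=1,φ(2)=1,φ(7)=6,φ(14)=6 ⇒ 14
d|22:{22,11,2,1}  Σφ=10+10+1+1=22
[q^26] φ(1)=1,φ(2)=1,φ(13)=12,φ(26)=12 ⇒ 26
d|30:{30,15,10,6,5,3,2,1}  Σφ=8+8+4+2+4+2+1+1=30
d|32:{1,2,4,8,16,32}  Σφ=1+1+2+4+8+16=32
q^40  k|40↦φ(k): 40:16 20:8 10:4 8:4 5:4 4:2 2:1 1:1  a_40=40

14, 22, 26, 30, 32, 40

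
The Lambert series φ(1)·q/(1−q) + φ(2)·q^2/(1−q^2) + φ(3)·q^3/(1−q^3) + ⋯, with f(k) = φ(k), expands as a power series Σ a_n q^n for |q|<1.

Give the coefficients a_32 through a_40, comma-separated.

n=32: 32·1 16·2 8·4 4·8 2·16 1·32  φ→[16+8+4+2+1+1]=32
n=33: 1·33 3·11 11·3 33·1  φ→[1+2+10+20]=33
d|34:{1,2,17,34}  Σφ=1+1+16+16=34
n=35: 35·1 7·5 5·7 1·35  φ→[24+6+4+1]=35
q^36  k|36↦φ(k): 1:1 2:1 3:2 4:2 6:2 9:6 12:4 18:6 36:12  a_36=36
d|37:{1,37}  Σφ=1+36=37
q^38  k|38↦φ(k): 38:18 19:18 2:1 1:1  a_38=38
n=39: 1·39 3·13 13·3 39·1  φ→[1+2+12+24]=39
q^40  k|40↦φ(k): 40:16 20:8 10:4 8:4 5:4 4:2 2:1 1:1  a_40=40

32, 33, 34, 35, 36, 37, 38, 39, 40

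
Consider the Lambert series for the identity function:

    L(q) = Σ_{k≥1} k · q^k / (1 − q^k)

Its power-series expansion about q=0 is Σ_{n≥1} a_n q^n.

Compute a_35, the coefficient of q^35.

n=35: 1·35 5·7 7·5 35·1  f→[1+5+7+35]=48

a_35 = 48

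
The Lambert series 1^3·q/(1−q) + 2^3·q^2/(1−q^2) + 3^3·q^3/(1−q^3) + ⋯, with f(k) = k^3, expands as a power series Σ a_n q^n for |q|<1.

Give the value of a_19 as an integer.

q^19  k|19↦f(k): 1:1 19:6859  a_19=6860

a_19 = 6860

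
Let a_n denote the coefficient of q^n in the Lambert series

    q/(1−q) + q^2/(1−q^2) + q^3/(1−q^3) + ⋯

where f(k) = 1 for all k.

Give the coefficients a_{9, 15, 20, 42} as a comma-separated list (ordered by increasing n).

[q^9] f(1)=1,f(3)=1,f(9)=1 ⇒ 3
n=15: 1·15 3·5 5·3 15·1  f→[1+1+1+1]=4
q^20  k|20↦f(k): 20:1 10:1 5:1 4:1 2:1 1:1  a_20=6
n=42: 1·42 2·21 3·14 6·7 7·6 14·3 21·2 42·1  f→[1+1+1+1+1+1+1+1]=8

3, 4, 6, 8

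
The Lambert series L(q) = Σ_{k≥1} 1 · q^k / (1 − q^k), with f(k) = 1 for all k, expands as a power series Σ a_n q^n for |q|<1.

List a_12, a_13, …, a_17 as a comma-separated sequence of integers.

6, 2, 4, 4, 5, 2

[q^12] f(1)=1,f(2)=1,f(3)=1,f(4)=1,f(6)=1,f(12)=1 ⇒ 6
[q^13] f(13)=1,f(1)=1 ⇒ 2
[q^14] f(1)=1,f(2)=1,f(7)=1,f(14)=1 ⇒ 4
q^15  k|15↦f(k): 15:1 5:1 3:1 1:1  a_15=4
n=16: 1·16 2·8 4·4 8·2 16·1  f→[1+1+1+1+1]=5
[q^17] f(1)=1,f(17)=1 ⇒ 2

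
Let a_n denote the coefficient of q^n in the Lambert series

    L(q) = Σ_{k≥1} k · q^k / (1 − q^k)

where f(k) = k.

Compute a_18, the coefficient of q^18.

a_18 = 39

q^18  k|18↦f(k): 18:18 9:9 6:6 3:3 2:2 1:1  a_18=39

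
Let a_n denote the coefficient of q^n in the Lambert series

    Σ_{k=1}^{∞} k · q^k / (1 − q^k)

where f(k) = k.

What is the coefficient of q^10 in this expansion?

n=10: 1·10 2·5 5·2 10·1  f→[1+2+5+10]=18

a_10 = 18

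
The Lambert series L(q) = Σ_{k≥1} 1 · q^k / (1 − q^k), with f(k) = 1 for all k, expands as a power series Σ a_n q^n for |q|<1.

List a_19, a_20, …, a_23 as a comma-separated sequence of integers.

2, 6, 4, 4, 2

[q^19] f(19)=1,f(1)=1 ⇒ 2
[q^20] f(1)=1,f(2)=1,f(4)=1,f(5)=1,f(10)=1,f(20)=1 ⇒ 6
[q^21] f(21)=1,f(7)=1,f(3)=1,f(1)=1 ⇒ 4
q^22  k|22↦f(k): 22:1 11:1 2:1 1:1  a_22=4
q^23  k|23↦f(k): 23:1 1:1  a_23=2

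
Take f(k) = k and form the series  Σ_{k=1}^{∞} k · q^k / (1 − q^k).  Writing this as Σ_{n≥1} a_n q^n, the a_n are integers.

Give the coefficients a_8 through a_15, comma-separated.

15, 13, 18, 12, 28, 14, 24, 24

[q^8] f(1)=1,f(2)=2,f(4)=4,f(8)=8 ⇒ 15
n=9: 1·9 3·3 9·1  f→[1+3+9]=13
n=10: 10·1 5·2 2·5 1·10  f→[10+5+2+1]=18
d|11:{11,1}  Σf=11+1=12
d|12:{12,6,4,3,2,1}  Σf=12+6+4+3+2+1=28
q^13  k|13↦f(k): 1:1 13:13  a_13=14
q^14  k|14↦f(k): 14:14 7:7 2:2 1:1  a_14=24
d|15:{15,5,3,1}  Σf=15+5+3+1=24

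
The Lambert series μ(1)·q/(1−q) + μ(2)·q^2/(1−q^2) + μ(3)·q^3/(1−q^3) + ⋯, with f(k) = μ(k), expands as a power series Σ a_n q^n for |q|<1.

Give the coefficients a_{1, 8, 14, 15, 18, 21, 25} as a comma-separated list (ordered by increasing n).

d|1:{1}  Σμ=1=1
n=8: 8·1 4·2 2·4 1·8  μ→[0+0+(-1)+1]=0
[q^14] μ(14)=1,μ(7)=-1,μ(2)=-1,μ(1)=1 ⇒ 0
n=15: 1·15 3·5 5·3 15·1  μ→[1+(-1)+(-1)+1]=0
n=18: 18·1 9·2 6·3 3·6 2·9 1·18  μ→[0+0+1+(-1)+(-1)+1]=0
q^21  k|21↦μ(k): 21:1 7:-1 3:-1 1:1  a_21=0
n=25: 1·25 5·5 25·1  μ→[1+(-1)+0]=0

1, 0, 0, 0, 0, 0, 0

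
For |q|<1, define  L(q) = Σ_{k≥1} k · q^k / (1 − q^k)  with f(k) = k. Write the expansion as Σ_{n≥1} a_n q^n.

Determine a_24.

a_24 = 60

[q^24] f(1)=1,f(2)=2,f(3)=3,f(4)=4,f(6)=6,f(8)=8,f(12)=12,f(24)=24 ⇒ 60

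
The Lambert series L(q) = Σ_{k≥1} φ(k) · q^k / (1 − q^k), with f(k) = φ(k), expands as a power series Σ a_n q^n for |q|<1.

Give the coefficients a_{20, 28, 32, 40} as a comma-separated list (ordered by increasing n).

n=20: 20·1 10·2 5·4 4·5 2·10 1·20  φ→[8+4+4+2+1+1]=20
q^28  k|28↦φ(k): 1:1 2:1 4:2 7:6 14:6 28:12  a_28=28
q^32  k|32↦φ(k): 32:16 16:8 8:4 4:2 2:1 1:1  a_32=32
n=40: 1·40 2·20 4·10 5·8 8·5 10·4 20·2 40·1  φ→[1+1+2+4+4+4+8+16]=40

20, 28, 32, 40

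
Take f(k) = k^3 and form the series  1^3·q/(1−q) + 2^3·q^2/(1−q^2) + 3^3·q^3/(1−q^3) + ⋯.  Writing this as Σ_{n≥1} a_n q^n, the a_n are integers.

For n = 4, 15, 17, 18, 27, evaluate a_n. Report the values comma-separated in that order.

73, 3528, 4914, 6813, 20440

[q^4] f(4)=64,f(2)=8,f(1)=1 ⇒ 73
[q^15] f(15)=3375,f(5)=125,f(3)=27,f(1)=1 ⇒ 3528
n=17: 17·1 1·17  f→[4913+1]=4914
q^18  k|18↦f(k): 1:1 2:8 3:27 6:216 9:729 18:5832  a_18=6813
[q^27] f(27)=19683,f(9)=729,f(3)=27,f(1)=1 ⇒ 20440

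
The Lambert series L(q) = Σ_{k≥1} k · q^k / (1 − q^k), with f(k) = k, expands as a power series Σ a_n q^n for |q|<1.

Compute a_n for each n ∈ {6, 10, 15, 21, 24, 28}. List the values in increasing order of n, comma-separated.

n=6: 1·6 2·3 3·2 6·1  f→[1+2+3+6]=12
[q^10] f(10)=10,f(5)=5,f(2)=2,f(1)=1 ⇒ 18
n=15: 1·15 3·5 5·3 15·1  f→[1+3+5+15]=24
n=21: 1·21 3·7 7·3 21·1  f→[1+3+7+21]=32
d|24:{1,2,3,4,6,8,12,24}  Σf=1+2+3+4+6+8+12+24=60
n=28: 1·28 2·14 4·7 7·4 14·2 28·1  f→[1+2+4+7+14+28]=56

12, 18, 24, 32, 60, 56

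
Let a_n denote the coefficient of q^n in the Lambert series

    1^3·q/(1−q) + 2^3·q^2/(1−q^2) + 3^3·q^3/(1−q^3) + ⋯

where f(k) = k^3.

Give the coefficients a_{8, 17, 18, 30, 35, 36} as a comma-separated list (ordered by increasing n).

585, 4914, 6813, 31752, 43344, 55261

[q^8] f(1)=1,f(2)=8,f(4)=64,f(8)=512 ⇒ 585
q^17  k|17↦f(k): 17:4913 1:1  a_17=4914
q^18  k|18↦f(k): 18:5832 9:729 6:216 3:27 2:8 1:1  a_18=6813
q^30  k|30↦f(k): 30:27000 15:3375 10:1000 6:216 5:125 3:27 2:8 1:1  a_30=31752
n=35: 1·35 5·7 7·5 35·1  f→[1+125+343+42875]=43344
d|36:{36,18,12,9,6,4,3,2,1}  Σf=46656+5832+1728+729+216+64+27+8+1=55261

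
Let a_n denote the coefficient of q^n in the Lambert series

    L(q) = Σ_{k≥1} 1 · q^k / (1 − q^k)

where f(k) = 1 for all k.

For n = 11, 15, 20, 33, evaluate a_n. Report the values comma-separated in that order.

2, 4, 6, 4

[q^11] f(1)=1,f(11)=1 ⇒ 2
d|15:{1,3,5,15}  Σf=1+1+1+1=4
n=20: 20·1 10·2 5·4 4·5 2·10 1·20  f→[1+1+1+1+1+1]=6
q^33  k|33↦f(k): 33:1 11:1 3:1 1:1  a_33=4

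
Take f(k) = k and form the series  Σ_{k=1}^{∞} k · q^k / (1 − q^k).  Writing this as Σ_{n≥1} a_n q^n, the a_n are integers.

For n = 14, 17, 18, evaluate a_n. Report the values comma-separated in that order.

24, 18, 39

q^14  k|14↦f(k): 1:1 2:2 7:7 14:14  a_14=24
[q^17] f(1)=1,f(17)=17 ⇒ 18
[q^18] f(1)=1,f(2)=2,f(3)=3,f(6)=6,f(9)=9,f(18)=18 ⇒ 39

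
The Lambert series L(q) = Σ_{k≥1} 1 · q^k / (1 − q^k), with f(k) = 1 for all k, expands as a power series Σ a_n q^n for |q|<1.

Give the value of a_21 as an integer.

a_21 = 4

d|21:{1,3,7,21}  Σf=1+1+1+1=4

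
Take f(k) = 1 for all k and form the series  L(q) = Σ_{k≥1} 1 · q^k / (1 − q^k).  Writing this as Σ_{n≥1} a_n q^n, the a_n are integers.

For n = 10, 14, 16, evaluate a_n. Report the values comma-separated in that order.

4, 4, 5

d|10:{1,2,5,10}  Σf=1+1+1+1=4
n=14: 1·14 2·7 7·2 14·1  f→[1+1+1+1]=4
[q^16] f(1)=1,f(2)=1,f(4)=1,f(8)=1,f(16)=1 ⇒ 5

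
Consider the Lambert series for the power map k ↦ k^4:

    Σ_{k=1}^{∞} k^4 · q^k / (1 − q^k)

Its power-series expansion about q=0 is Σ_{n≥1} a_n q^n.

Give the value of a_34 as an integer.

d|34:{1,2,17,34}  Σf=1+16+83521+1336336=1419874

a_34 = 1419874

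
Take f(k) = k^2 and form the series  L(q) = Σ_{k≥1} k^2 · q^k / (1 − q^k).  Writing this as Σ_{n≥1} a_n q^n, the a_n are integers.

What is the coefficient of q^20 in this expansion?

a_20 = 546

n=20: 1·20 2·10 4·5 5·4 10·2 20·1  f→[1+4+16+25+100+400]=546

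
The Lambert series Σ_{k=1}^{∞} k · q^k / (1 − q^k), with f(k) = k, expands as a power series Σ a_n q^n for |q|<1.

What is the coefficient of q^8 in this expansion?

[q^8] f(1)=1,f(2)=2,f(4)=4,f(8)=8 ⇒ 15

a_8 = 15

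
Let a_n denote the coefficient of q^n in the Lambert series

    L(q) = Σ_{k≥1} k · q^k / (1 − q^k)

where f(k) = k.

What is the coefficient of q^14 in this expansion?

q^14  k|14↦f(k): 1:1 2:2 7:7 14:14  a_14=24

a_14 = 24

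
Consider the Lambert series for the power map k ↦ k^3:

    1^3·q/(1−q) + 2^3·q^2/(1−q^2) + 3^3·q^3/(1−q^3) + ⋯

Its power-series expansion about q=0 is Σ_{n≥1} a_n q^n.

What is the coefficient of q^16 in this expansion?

a_16 = 4681

d|16:{1,2,4,8,16}  Σf=1+8+64+512+4096=4681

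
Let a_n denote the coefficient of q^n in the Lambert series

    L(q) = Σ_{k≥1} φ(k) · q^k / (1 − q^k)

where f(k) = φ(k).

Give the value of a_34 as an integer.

d|34:{1,2,17,34}  Σφ=1+1+16+16=34

a_34 = 34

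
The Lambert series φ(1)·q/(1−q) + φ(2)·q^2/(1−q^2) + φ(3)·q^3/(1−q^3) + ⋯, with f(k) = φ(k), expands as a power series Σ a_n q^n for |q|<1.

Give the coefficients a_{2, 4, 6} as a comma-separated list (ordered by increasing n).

q^2  k|2↦φ(k): 2:1 1:1  a_2=2
[q^4] φ(4)=2,φ(2)=1,φ(1)=1 ⇒ 4
q^6  k|6↦φ(k): 1:1 2:1 3:2 6:2  a_6=6

2, 4, 6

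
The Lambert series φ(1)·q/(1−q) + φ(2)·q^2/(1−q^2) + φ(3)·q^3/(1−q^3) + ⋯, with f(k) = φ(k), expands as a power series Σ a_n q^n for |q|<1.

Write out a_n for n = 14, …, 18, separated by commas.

n=14: 1·14 2·7 7·2 14·1  φ→[1+1+6+6]=14
n=15: 1·15 3·5 5·3 15·1  φ→[1+2+4+8]=15
[q^16] φ(1)=1,φ(2)=1,φ(4)=2,φ(8)=4,φ(16)=8 ⇒ 16
q^17  k|17↦φ(k): 17:16 1:1  a_17=17
[q^18] φ(1)=1,φ(2)=1,φ(3)=2,φ(6)=2,φ(9)=6,φ(18)=6 ⇒ 18

14, 15, 16, 17, 18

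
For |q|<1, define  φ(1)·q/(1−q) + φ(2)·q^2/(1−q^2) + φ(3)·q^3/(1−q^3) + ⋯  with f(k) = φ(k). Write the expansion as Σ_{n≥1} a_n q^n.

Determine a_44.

q^44  k|44↦φ(k): 1:1 2:1 4:2 11:10 22:10 44:20  a_44=44

a_44 = 44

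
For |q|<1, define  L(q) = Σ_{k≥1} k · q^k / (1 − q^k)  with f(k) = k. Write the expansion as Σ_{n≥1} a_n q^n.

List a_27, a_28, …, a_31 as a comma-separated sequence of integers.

40, 56, 30, 72, 32

d|27:{27,9,3,1}  Σf=27+9+3+1=40
d|28:{28,14,7,4,2,1}  Σf=28+14+7+4+2+1=56
[q^29] f(29)=29,f(1)=1 ⇒ 30
[q^30] f(30)=30,f(15)=15,f(10)=10,f(6)=6,f(5)=5,f(3)=3,f(2)=2,f(1)=1 ⇒ 72
n=31: 31·1 1·31  f→[31+1]=32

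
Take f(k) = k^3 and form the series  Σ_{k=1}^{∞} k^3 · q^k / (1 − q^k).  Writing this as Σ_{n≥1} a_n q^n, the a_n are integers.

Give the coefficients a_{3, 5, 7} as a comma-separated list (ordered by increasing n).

28, 126, 344

n=3: 3·1 1·3  f→[27+1]=28
q^5  k|5↦f(k): 1:1 5:125  a_5=126
d|7:{7,1}  Σf=343+1=344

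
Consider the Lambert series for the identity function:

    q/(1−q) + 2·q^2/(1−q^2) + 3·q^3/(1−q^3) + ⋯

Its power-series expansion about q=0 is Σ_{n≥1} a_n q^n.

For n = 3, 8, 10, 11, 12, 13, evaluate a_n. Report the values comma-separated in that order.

d|3:{3,1}  Σf=3+1=4
n=8: 1·8 2·4 4·2 8·1  f→[1+2+4+8]=15
n=10: 1·10 2·5 5·2 10·1  f→[1+2+5+10]=18
n=11: 1·11 11·1  f→[1+11]=12
q^12  k|12↦f(k): 12:12 6:6 4:4 3:3 2:2 1:1  a_12=28
q^13  k|13↦f(k): 1:1 13:13  a_13=14

4, 15, 18, 12, 28, 14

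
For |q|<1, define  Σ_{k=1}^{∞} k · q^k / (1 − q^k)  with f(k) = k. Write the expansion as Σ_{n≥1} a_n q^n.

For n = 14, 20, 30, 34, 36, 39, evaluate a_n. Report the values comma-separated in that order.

n=14: 14·1 7·2 2·7 1·14  f→[14+7+2+1]=24
[q^20] f(1)=1,f(2)=2,f(4)=4,f(5)=5,f(10)=10,f(20)=20 ⇒ 42
q^30  k|30↦f(k): 30:30 15:15 10:10 6:6 5:5 3:3 2:2 1:1  a_30=72
q^34  k|34↦f(k): 1:1 2:2 17:17 34:34  a_34=54
n=36: 1·36 2·18 3·12 4·9 6·6 9·4 12·3 18·2 36·1  f→[1+2+3+4+6+9+12+18+36]=91
q^39  k|39↦f(k): 1:1 3:3 13:13 39:39  a_39=56

24, 42, 72, 54, 91, 56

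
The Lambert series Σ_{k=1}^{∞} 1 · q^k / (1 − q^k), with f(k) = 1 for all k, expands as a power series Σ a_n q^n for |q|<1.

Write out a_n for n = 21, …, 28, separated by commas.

4, 4, 2, 8, 3, 4, 4, 6

q^21  k|21↦f(k): 21:1 7:1 3:1 1:1  a_21=4
n=22: 1·22 2·11 11·2 22·1  f→[1+1+1+1]=4
q^23  k|23↦f(k): 23:1 1:1  a_23=2
q^24  k|24↦f(k): 24:1 12:1 8:1 6:1 4:1 3:1 2:1 1:1  a_24=8
d|25:{1,5,25}  Σf=1+1+1=3
q^26  k|26↦f(k): 1:1 2:1 13:1 26:1  a_26=4
d|27:{27,9,3,1}  Σf=1+1+1+1=4
n=28: 1·28 2·14 4·7 7·4 14·2 28·1  f→[1+1+1+1+1+1]=6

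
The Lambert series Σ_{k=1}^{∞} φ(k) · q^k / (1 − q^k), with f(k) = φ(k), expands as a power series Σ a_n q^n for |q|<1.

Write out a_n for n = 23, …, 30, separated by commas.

q^23  k|23↦φ(k): 23:22 1:1  a_23=23
n=24: 24·1 12·2 8·3 6·4 4·6 3·8 2·12 1·24  φ→[8+4+4+2+2+2+1+1]=24
q^25  k|25↦φ(k): 1:1 5:4 25:20  a_25=25
n=26: 26·1 13·2 2·13 1·26  φ→[12+12+1+1]=26
[q^27] φ(27)=18,φ(9)=6,φ(3)=2,φ(1)=1 ⇒ 27
n=28: 1·28 2·14 4·7 7·4 14·2 28·1  φ→[1+1+2+6+6+12]=28
[q^29] φ(1)=1,φ(29)=28 ⇒ 29
[q^30] φ(30)=8,φ(15)=8,φ(10)=4,φ(6)=2,φ(5)=4,φ(3)=2,φ(2)=1,φ(1)=1 ⇒ 30

23, 24, 25, 26, 27, 28, 29, 30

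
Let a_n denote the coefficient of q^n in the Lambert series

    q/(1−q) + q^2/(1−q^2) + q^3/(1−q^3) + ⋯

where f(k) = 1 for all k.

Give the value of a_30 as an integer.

a_30 = 8

n=30: 1·30 2·15 3·10 5·6 6·5 10·3 15·2 30·1  f→[1+1+1+1+1+1+1+1]=8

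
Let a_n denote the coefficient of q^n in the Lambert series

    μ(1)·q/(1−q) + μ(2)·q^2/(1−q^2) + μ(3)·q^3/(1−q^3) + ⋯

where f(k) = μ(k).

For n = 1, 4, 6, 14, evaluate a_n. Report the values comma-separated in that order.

1, 0, 0, 0

n=1: 1·1  μ→[1]=1
d|4:{4,2,1}  Σμ=0+(-1)+1=0
[q^6] μ(6)=1,μ(3)=-1,μ(2)=-1,μ(1)=1 ⇒ 0
d|14:{1,2,7,14}  Σμ=1+(-1)+(-1)+1=0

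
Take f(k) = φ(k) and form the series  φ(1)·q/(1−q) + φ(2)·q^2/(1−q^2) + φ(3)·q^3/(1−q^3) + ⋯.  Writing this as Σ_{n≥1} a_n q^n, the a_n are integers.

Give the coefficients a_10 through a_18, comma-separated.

d|10:{1,2,5,10}  Σφ=1+1+4+4=10
q^11  k|11↦φ(k): 11:10 1:1  a_11=11
[q^12] φ(12)=4,φ(6)=2,φ(4)=2,φ(3)=2,φ(2)=1,φ(1)=1 ⇒ 12
[q^13] φ(1)=1,φ(13)=12 ⇒ 13
q^14  k|14↦φ(k): 1:1 2:1 7:6 14:6  a_14=14
[q^15] φ(15)=8,φ(5)=4,φ(3)=2,φ(1)=1 ⇒ 15
q^16  k|16↦φ(k): 16:8 8:4 4:2 2:1 1:1  a_16=16
n=17: 17·1 1·17  φ→[16+1]=17
d|18:{18,9,6,3,2,1}  Σφ=6+6+2+2+1+1=18

10, 11, 12, 13, 14, 15, 16, 17, 18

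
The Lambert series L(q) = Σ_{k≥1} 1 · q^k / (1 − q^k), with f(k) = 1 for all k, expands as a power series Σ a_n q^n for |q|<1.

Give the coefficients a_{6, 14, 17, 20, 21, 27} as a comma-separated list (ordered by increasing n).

q^6  k|6↦f(k): 6:1 3:1 2:1 1:1  a_6=4
d|14:{1,2,7,14}  Σf=1+1+1+1=4
d|17:{1,17}  Σf=1+1=2
d|20:{20,10,5,4,2,1}  Σf=1+1+1+1+1+1=6
[q^21] f(21)=1,f(7)=1,f(3)=1,f(1)=1 ⇒ 4
n=27: 27·1 9·3 3·9 1·27  f→[1+1+1+1]=4

4, 4, 2, 6, 4, 4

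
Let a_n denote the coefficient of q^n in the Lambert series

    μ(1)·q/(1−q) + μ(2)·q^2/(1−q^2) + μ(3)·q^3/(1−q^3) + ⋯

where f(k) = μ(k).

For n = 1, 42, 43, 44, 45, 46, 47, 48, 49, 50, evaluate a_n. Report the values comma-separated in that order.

n=1: 1·1  μ→[1]=1
n=42: 42·1 21·2 14·3 7·6 6·7 3·14 2·21 1·42  μ→[(-1)+1+1+(-1)+1+(-1)+(-1)+1]=0
q^43  k|43↦μ(k): 1:1 43:-1  a_43=0
d|44:{44,22,11,4,2,1}  Σμ=0+1+(-1)+0+(-1)+1=0
d|45:{45,15,9,5,3,1}  Σμ=0+1+0+(-1)+(-1)+1=0
n=46: 46·1 23·2 2·23 1·46  μ→[1+(-1)+(-1)+1]=0
q^47  k|47↦μ(k): 1:1 47:-1  a_47=0
d|48:{48,24,16,12,8,6,4,3,2,1}  Σμ=0+0+0+0+0+1+0+(-1)+(-1)+1=0
d|49:{49,7,1}  Σμ=0+(-1)+1=0
n=50: 1·50 2·25 5·10 10·5 25·2 50·1  μ→[1+(-1)+(-1)+1+0+0]=0

1, 0, 0, 0, 0, 0, 0, 0, 0, 0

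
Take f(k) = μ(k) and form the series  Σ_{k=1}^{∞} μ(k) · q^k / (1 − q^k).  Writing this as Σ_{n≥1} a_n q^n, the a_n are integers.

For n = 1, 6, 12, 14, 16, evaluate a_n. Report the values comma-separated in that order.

d|1:{1}  Σμ=1=1
q^6  k|6↦μ(k): 1:1 2:-1 3:-1 6:1  a_6=0
[q^12] μ(1)=1,μ(2)=-1,μ(3)=-1,μ(4)=0,μ(6)=1,μ(12)=0 ⇒ 0
[q^14] μ(14)=1,μ(7)=-1,μ(2)=-1,μ(1)=1 ⇒ 0
q^16  k|16↦μ(k): 16:0 8:0 4:0 2:-1 1:1  a_16=0

1, 0, 0, 0, 0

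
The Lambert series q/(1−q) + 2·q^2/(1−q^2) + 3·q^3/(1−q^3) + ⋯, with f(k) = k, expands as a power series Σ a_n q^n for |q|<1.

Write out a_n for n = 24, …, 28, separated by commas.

60, 31, 42, 40, 56

q^24  k|24↦f(k): 24:24 12:12 8:8 6:6 4:4 3:3 2:2 1:1  a_24=60
q^25  k|25↦f(k): 1:1 5:5 25:25  a_25=31
[q^26] f(1)=1,f(2)=2,f(13)=13,f(26)=26 ⇒ 42
d|27:{27,9,3,1}  Σf=27+9+3+1=40
q^28  k|28↦f(k): 1:1 2:2 4:4 7:7 14:14 28:28  a_28=56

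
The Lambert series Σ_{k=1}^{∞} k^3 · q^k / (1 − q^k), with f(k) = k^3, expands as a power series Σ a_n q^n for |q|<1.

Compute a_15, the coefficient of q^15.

[q^15] f(1)=1,f(3)=27,f(5)=125,f(15)=3375 ⇒ 3528

a_15 = 3528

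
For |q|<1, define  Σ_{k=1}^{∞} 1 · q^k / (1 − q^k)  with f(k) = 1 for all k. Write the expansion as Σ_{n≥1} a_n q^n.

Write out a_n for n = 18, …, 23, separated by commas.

6, 2, 6, 4, 4, 2

d|18:{18,9,6,3,2,1}  Σf=1+1+1+1+1+1=6
[q^19] f(1)=1,f(19)=1 ⇒ 2
d|20:{20,10,5,4,2,1}  Σf=1+1+1+1+1+1=6
d|21:{21,7,3,1}  Σf=1+1+1+1=4
[q^22] f(22)=1,f(11)=1,f(2)=1,f(1)=1 ⇒ 4
d|23:{1,23}  Σf=1+1=2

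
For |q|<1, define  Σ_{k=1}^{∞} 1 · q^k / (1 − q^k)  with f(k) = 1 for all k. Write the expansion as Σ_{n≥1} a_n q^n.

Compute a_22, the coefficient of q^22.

a_22 = 4

[q^22] f(22)=1,f(11)=1,f(2)=1,f(1)=1 ⇒ 4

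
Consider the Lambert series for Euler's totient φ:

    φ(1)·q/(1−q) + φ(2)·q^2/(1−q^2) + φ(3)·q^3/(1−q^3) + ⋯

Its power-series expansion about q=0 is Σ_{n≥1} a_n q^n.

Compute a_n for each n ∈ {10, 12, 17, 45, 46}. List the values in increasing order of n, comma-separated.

[q^10] φ(1)=1,φ(2)=1,φ(5)=4,φ(10)=4 ⇒ 10
n=12: 1·12 2·6 3·4 4·3 6·2 12·1  φ→[1+1+2+2+2+4]=12
[q^17] φ(17)=16,φ(1)=1 ⇒ 17
[q^45] φ(1)=1,φ(3)=2,φ(5)=4,φ(9)=6,φ(15)=8,φ(45)=24 ⇒ 45
[q^46] φ(1)=1,φ(2)=1,φ(23)=22,φ(46)=22 ⇒ 46

10, 12, 17, 45, 46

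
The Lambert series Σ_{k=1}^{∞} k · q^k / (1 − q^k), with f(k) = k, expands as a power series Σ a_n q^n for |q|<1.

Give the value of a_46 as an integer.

a_46 = 72

d|46:{1,2,23,46}  Σf=1+2+23+46=72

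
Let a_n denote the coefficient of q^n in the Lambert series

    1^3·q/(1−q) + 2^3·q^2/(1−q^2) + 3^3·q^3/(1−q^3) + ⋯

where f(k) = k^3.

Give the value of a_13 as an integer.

[q^13] f(1)=1,f(13)=2197 ⇒ 2198

a_13 = 2198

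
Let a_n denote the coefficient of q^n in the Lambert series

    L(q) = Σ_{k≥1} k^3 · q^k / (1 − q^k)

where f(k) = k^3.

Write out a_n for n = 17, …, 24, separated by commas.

q^17  k|17↦f(k): 1:1 17:4913  a_17=4914
[q^18] f(1)=1,f(2)=8,f(3)=27,f(6)=216,f(9)=729,f(18)=5832 ⇒ 6813
[q^19] f(1)=1,f(19)=6859 ⇒ 6860
n=20: 1·20 2·10 4·5 5·4 10·2 20·1  f→[1+8+64+125+1000+8000]=9198
[q^21] f(1)=1,f(3)=27,f(7)=343,f(21)=9261 ⇒ 9632
q^22  k|22↦f(k): 22:10648 11:1331 2:8 1:1  a_22=11988
q^23  k|23↦f(k): 1:1 23:12167  a_23=12168
[q^24] f(24)=13824,f(12)=1728,f(8)=512,f(6)=216,f(4)=64,f(3)=27,f(2)=8,f(1)=1 ⇒ 16380

4914, 6813, 6860, 9198, 9632, 11988, 12168, 16380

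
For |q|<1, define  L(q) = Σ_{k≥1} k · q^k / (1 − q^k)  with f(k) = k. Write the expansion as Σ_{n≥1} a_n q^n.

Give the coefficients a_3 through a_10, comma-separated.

[q^3] f(3)=3,f(1)=1 ⇒ 4
d|4:{4,2,1}  Σf=4+2+1=7
[q^5] f(5)=5,f(1)=1 ⇒ 6
q^6  k|6↦f(k): 6:6 3:3 2:2 1:1  a_6=12
[q^7] f(1)=1,f(7)=7 ⇒ 8
q^8  k|8↦f(k): 1:1 2:2 4:4 8:8  a_8=15
n=9: 9·1 3·3 1·9  f→[9+3+1]=13
d|10:{10,5,2,1}  Σf=10+5+2+1=18

4, 7, 6, 12, 8, 15, 13, 18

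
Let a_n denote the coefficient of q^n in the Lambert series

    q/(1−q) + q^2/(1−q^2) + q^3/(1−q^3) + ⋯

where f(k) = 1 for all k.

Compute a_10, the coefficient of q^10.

[q^10] f(10)=1,f(5)=1,f(2)=1,f(1)=1 ⇒ 4

a_10 = 4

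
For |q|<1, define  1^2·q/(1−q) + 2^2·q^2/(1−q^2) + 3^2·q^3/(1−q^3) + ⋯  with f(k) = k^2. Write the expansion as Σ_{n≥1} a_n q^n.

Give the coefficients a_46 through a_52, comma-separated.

2650, 2210, 3410, 2451, 3255, 2900, 3570

q^46  k|46↦f(k): 46:2116 23:529 2:4 1:1  a_46=2650
[q^47] f(47)=2209,f(1)=1 ⇒ 2210
q^48  k|48↦f(k): 1:1 2:4 3:9 4:16 6:36 8:64 12:144 16:256 24:576 48:2304  a_48=3410
n=49: 49·1 7·7 1·49  f→[2401+49+1]=2451
q^50  k|50↦f(k): 1:1 2:4 5:25 10:100 25:625 50:2500  a_50=3255
d|51:{51,17,3,1}  Σf=2601+289+9+1=2900
n=52: 52·1 26·2 13·4 4·13 2·26 1·52  f→[2704+676+169+16+4+1]=3570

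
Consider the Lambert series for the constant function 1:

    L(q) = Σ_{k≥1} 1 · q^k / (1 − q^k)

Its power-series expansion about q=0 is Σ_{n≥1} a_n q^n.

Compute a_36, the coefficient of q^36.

a_36 = 9

q^36  k|36↦f(k): 36:1 18:1 12:1 9:1 6:1 4:1 3:1 2:1 1:1  a_36=9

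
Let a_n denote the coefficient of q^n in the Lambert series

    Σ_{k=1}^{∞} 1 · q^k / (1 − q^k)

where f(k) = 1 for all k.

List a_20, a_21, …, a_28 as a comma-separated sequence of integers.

6, 4, 4, 2, 8, 3, 4, 4, 6

d|20:{20,10,5,4,2,1}  Σf=1+1+1+1+1+1=6
n=21: 21·1 7·3 3·7 1·21  f→[1+1+1+1]=4
q^22  k|22↦f(k): 1:1 2:1 11:1 22:1  a_22=4
n=23: 23·1 1·23  f→[1+1]=2
[q^24] f(24)=1,f(12)=1,f(8)=1,f(6)=1,f(4)=1,f(3)=1,f(2)=1,f(1)=1 ⇒ 8
[q^25] f(1)=1,f(5)=1,f(25)=1 ⇒ 3
q^26  k|26↦f(k): 1:1 2:1 13:1 26:1  a_26=4
[q^27] f(27)=1,f(9)=1,f(3)=1,f(1)=1 ⇒ 4
[q^28] f(28)=1,f(14)=1,f(7)=1,f(4)=1,f(2)=1,f(1)=1 ⇒ 6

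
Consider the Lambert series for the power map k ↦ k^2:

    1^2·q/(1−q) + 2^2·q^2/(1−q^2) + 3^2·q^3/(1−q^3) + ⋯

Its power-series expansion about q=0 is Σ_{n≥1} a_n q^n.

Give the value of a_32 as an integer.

[q^32] f(32)=1024,f(16)=256,f(8)=64,f(4)=16,f(2)=4,f(1)=1 ⇒ 1365

a_32 = 1365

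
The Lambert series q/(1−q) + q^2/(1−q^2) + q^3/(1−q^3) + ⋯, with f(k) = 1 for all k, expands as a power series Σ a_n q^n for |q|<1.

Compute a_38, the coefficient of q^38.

[q^38] f(1)=1,f(2)=1,f(19)=1,f(38)=1 ⇒ 4

a_38 = 4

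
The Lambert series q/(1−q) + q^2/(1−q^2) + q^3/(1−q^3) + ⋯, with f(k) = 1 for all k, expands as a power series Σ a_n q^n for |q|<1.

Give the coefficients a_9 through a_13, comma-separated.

n=9: 1·9 3·3 9·1  f→[1+1+1]=3
q^10  k|10↦f(k): 1:1 2:1 5:1 10:1  a_10=4
[q^11] f(11)=1,f(1)=1 ⇒ 2
q^12  k|12↦f(k): 1:1 2:1 3:1 4:1 6:1 12:1  a_12=6
[q^13] f(1)=1,f(13)=1 ⇒ 2

3, 4, 2, 6, 2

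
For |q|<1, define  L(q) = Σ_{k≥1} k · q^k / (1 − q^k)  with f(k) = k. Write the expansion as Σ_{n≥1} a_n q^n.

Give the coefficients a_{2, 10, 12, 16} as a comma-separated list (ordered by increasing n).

3, 18, 28, 31

n=2: 2·1 1·2  f→[2+1]=3
n=10: 10·1 5·2 2·5 1·10  f→[10+5+2+1]=18
q^12  k|12↦f(k): 12:12 6:6 4:4 3:3 2:2 1:1  a_12=28
n=16: 16·1 8·2 4·4 2·8 1·16  f→[16+8+4+2+1]=31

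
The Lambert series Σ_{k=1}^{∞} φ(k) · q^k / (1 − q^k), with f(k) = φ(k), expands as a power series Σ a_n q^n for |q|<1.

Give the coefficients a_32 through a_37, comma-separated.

d|32:{1,2,4,8,16,32}  Σφ=1+1+2+4+8+16=32
n=33: 33·1 11·3 3·11 1·33  φ→[20+10+2+1]=33
d|34:{34,17,2,1}  Σφ=16+16+1+1=34
n=35: 1·35 5·7 7·5 35·1  φ→[1+4+6+24]=35
n=36: 1·36 2·18 3·12 4·9 6·6 9·4 12·3 18·2 36·1  φ→[1+1+2+2+2+6+4+6+12]=36
q^37  k|37↦φ(k): 1:1 37:36  a_37=37

32, 33, 34, 35, 36, 37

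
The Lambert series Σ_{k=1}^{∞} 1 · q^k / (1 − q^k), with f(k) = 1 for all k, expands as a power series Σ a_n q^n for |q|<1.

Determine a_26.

a_26 = 4

d|26:{26,13,2,1}  Σf=1+1+1+1=4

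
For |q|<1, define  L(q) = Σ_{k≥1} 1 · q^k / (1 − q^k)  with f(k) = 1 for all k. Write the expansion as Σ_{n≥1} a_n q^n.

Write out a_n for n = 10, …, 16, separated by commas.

[q^10] f(10)=1,f(5)=1,f(2)=1,f(1)=1 ⇒ 4
d|11:{11,1}  Σf=1+1=2
q^12  k|12↦f(k): 12:1 6:1 4:1 3:1 2:1 1:1  a_12=6
d|13:{1,13}  Σf=1+1=2
d|14:{1,2,7,14}  Σf=1+1+1+1=4
[q^15] f(1)=1,f(3)=1,f(5)=1,f(15)=1 ⇒ 4
d|16:{1,2,4,8,16}  Σf=1+1+1+1+1=5

4, 2, 6, 2, 4, 4, 5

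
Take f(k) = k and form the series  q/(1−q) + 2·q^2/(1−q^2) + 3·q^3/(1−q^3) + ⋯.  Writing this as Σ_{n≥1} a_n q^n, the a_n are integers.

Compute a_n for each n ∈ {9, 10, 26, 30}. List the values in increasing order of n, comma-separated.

13, 18, 42, 72

q^9  k|9↦f(k): 9:9 3:3 1:1  a_9=13
q^10  k|10↦f(k): 10:10 5:5 2:2 1:1  a_10=18
d|26:{1,2,13,26}  Σf=1+2+13+26=42
[q^30] f(30)=30,f(15)=15,f(10)=10,f(6)=6,f(5)=5,f(3)=3,f(2)=2,f(1)=1 ⇒ 72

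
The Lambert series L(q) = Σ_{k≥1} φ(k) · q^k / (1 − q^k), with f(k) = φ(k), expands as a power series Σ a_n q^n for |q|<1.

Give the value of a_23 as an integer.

d|23:{1,23}  Σφ=1+22=23

a_23 = 23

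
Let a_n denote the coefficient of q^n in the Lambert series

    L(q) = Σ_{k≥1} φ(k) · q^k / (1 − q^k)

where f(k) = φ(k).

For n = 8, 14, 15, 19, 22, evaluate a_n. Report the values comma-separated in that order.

[q^8] φ(1)=1,φ(2)=1,φ(4)=2,φ(8)=4 ⇒ 8
[q^14] φ(14)=6,φ(7)=6,φ(2)=1,φ(1)=1 ⇒ 14
n=15: 15·1 5·3 3·5 1·15  φ→[8+4+2+1]=15
n=19: 19·1 1·19  φ→[18+1]=19
q^22  k|22↦φ(k): 22:10 11:10 2:1 1:1  a_22=22

8, 14, 15, 19, 22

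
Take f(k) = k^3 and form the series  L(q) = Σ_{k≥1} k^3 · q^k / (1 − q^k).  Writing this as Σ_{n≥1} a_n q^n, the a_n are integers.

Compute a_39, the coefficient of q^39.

a_39 = 61544

d|39:{39,13,3,1}  Σf=59319+2197+27+1=61544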